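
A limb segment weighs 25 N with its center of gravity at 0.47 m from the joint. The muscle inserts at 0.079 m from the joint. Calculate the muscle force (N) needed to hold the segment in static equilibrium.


F_muscle = W * d_load / d_muscle
F_muscle = 25 * 0.47 / 0.079
Numerator = 11.7500
F_muscle = 148.7342


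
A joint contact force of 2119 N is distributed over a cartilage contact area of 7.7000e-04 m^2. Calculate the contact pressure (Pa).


P = F / A
P = 2119 / 7.7000e-04
P = 2.7519e+06


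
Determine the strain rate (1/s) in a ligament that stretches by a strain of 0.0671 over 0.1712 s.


strain_rate = delta_strain / delta_t
strain_rate = 0.0671 / 0.1712
strain_rate = 0.3919


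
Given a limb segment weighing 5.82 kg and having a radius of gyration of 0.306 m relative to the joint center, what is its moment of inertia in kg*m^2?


I = m * k^2
I = 5.82 * 0.306^2
k^2 = 0.0936
I = 0.5450


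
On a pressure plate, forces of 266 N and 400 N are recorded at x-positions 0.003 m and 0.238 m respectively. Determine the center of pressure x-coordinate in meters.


COP_x = (F1*x1 + F2*x2) / (F1 + F2)
COP_x = (266*0.003 + 400*0.238) / (266 + 400)
Numerator = 95.9980
Denominator = 666
COP_x = 0.1441


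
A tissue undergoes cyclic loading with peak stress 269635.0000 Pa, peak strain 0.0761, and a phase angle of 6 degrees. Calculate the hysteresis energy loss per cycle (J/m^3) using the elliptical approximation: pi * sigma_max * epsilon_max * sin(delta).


E_loss = pi * sigma_max * epsilon_max * sin(delta)
delta = 6 deg = 0.1047 rad
sin(delta) = 0.1045
E_loss = pi * 269635.0000 * 0.0761 * 0.1045
E_loss = 6738.2227


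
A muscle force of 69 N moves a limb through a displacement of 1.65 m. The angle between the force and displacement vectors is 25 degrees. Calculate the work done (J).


W = F * d * cos(theta)
theta = 25 deg = 0.4363 rad
cos(theta) = 0.9063
W = 69 * 1.65 * 0.9063
W = 103.1831


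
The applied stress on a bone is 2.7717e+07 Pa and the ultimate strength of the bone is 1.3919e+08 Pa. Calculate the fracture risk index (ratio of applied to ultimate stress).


FRI = applied / ultimate
FRI = 2.7717e+07 / 1.3919e+08
FRI = 0.1991


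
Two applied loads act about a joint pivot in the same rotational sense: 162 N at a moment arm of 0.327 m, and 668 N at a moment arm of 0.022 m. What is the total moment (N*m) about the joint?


M = F1 * d1 + F2 * d2
M = 162 * 0.327 + 668 * 0.022
M = 52.9740 + 14.6960
M = 67.6700


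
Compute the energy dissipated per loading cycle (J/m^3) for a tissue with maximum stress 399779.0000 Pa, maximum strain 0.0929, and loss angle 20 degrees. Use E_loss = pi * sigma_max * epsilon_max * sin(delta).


E_loss = pi * sigma_max * epsilon_max * sin(delta)
delta = 20 deg = 0.3491 rad
sin(delta) = 0.3420
E_loss = pi * 399779.0000 * 0.0929 * 0.3420
E_loss = 39905.9127


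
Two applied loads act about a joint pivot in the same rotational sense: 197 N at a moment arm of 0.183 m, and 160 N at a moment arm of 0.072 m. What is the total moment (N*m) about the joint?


M = F1 * d1 + F2 * d2
M = 197 * 0.183 + 160 * 0.072
M = 36.0510 + 11.5200
M = 47.5710


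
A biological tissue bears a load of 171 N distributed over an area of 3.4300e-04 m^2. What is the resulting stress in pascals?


stress = F / A
stress = 171 / 3.4300e-04
stress = 498542.2741


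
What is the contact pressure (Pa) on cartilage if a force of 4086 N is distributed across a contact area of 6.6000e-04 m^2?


P = F / A
P = 4086 / 6.6000e-04
P = 6.1909e+06


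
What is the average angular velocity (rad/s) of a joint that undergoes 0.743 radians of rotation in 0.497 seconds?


omega = delta_theta / delta_t
omega = 0.743 / 0.497
omega = 1.4950


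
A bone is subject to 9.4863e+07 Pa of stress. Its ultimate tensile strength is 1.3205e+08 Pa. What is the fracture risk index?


FRI = applied / ultimate
FRI = 9.4863e+07 / 1.3205e+08
FRI = 0.7184


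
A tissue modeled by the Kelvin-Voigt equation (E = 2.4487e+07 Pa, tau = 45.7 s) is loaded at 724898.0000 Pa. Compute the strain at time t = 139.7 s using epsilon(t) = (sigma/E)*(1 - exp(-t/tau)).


epsilon(t) = (sigma/E) * (1 - exp(-t/tau))
sigma/E = 724898.0000 / 2.4487e+07 = 0.0296
exp(-t/tau) = exp(-139.7 / 45.7) = 0.0470
epsilon = 0.0296 * (1 - 0.0470)
epsilon = 0.0282


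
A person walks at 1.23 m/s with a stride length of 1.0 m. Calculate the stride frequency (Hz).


f = v / stride_length
f = 1.23 / 1.0
f = 1.2300


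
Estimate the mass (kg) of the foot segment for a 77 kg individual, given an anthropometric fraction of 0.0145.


m_segment = body_mass * fraction
m_segment = 77 * 0.0145
m_segment = 1.1165


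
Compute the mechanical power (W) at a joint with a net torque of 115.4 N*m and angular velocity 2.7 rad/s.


P = M * omega
P = 115.4 * 2.7
P = 311.5800


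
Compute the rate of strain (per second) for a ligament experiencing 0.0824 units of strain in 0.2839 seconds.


strain_rate = delta_strain / delta_t
strain_rate = 0.0824 / 0.2839
strain_rate = 0.2902


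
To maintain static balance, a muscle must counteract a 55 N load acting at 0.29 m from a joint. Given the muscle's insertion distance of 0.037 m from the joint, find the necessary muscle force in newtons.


F_muscle = W * d_load / d_muscle
F_muscle = 55 * 0.29 / 0.037
Numerator = 15.9500
F_muscle = 431.0811


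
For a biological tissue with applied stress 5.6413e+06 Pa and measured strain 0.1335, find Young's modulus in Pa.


E = stress / strain
E = 5.6413e+06 / 0.1335
E = 4.2257e+07


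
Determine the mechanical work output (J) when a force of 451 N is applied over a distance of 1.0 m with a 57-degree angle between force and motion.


W = F * d * cos(theta)
theta = 57 deg = 0.9948 rad
cos(theta) = 0.5446
W = 451 * 1.0 * 0.5446
W = 245.6322


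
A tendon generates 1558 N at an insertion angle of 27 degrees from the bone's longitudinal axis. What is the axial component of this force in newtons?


F_eff = F_tendon * cos(theta)
theta = 27 deg = 0.4712 rad
cos(theta) = 0.8910
F_eff = 1558 * 0.8910
F_eff = 1388.1882


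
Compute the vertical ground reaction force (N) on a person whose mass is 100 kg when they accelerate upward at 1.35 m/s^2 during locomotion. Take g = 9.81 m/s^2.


GRF = m * (g + a)
GRF = 100 * (9.81 + 1.35)
GRF = 100 * 11.1600
GRF = 1116.0000


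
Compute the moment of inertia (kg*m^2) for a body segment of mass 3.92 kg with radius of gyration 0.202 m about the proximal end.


I = m * k^2
I = 3.92 * 0.202^2
k^2 = 0.0408
I = 0.1600


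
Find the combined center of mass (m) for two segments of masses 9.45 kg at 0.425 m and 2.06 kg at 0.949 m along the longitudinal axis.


COM = (m1*x1 + m2*x2) / (m1 + m2)
COM = (9.45*0.425 + 2.06*0.949) / (9.45 + 2.06)
Numerator = 5.9712
Denominator = 11.5100
COM = 0.5188


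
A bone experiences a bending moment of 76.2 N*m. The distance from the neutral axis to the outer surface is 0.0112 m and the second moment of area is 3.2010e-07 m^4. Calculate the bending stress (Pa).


sigma = M * c / I
sigma = 76.2 * 0.0112 / 3.2010e-07
M * c = 0.8534
sigma = 2.6662e+06


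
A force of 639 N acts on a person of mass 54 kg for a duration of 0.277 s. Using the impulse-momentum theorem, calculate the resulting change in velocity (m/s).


J = F * dt = 639 * 0.277 = 177.0030 N*s
delta_v = J / m
delta_v = 177.0030 / 54
delta_v = 3.2778


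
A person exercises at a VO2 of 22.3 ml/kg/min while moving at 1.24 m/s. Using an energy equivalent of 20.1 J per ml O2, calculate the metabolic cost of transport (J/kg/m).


Power per kg = VO2 * 20.1 / 60
Power per kg = 22.3 * 20.1 / 60 = 7.4705 W/kg
Cost = power_per_kg / speed
Cost = 7.4705 / 1.24
Cost = 6.0246


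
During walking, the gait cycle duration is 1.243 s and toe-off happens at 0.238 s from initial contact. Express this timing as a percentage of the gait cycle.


pct = (event_time / cycle_time) * 100
pct = (0.238 / 1.243) * 100
ratio = 0.1915
pct = 19.1472


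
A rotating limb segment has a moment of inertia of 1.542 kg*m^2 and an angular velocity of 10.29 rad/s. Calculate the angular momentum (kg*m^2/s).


L = I * omega
L = 1.542 * 10.29
L = 15.8672


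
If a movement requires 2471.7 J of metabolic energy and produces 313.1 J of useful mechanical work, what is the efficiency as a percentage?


eta = (W_mech / E_meta) * 100
eta = (313.1 / 2471.7) * 100
ratio = 0.1267
eta = 12.6674


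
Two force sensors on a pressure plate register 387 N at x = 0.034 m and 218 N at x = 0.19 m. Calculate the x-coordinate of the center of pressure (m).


COP_x = (F1*x1 + F2*x2) / (F1 + F2)
COP_x = (387*0.034 + 218*0.19) / (387 + 218)
Numerator = 54.5780
Denominator = 605
COP_x = 0.0902


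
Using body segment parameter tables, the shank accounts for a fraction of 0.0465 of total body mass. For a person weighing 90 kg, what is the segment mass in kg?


m_segment = body_mass * fraction
m_segment = 90 * 0.0465
m_segment = 4.1850


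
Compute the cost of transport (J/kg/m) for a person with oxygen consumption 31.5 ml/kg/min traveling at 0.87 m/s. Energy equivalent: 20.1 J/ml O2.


Power per kg = VO2 * 20.1 / 60
Power per kg = 31.5 * 20.1 / 60 = 10.5525 W/kg
Cost = power_per_kg / speed
Cost = 10.5525 / 0.87
Cost = 12.1293


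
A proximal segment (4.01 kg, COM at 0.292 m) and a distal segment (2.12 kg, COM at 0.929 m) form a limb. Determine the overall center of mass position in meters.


COM = (m1*x1 + m2*x2) / (m1 + m2)
COM = (4.01*0.292 + 2.12*0.929) / (4.01 + 2.12)
Numerator = 3.1404
Denominator = 6.1300
COM = 0.5123


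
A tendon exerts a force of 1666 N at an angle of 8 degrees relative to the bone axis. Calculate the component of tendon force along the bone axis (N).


F_eff = F_tendon * cos(theta)
theta = 8 deg = 0.1396 rad
cos(theta) = 0.9903
F_eff = 1666 * 0.9903
F_eff = 1649.7866


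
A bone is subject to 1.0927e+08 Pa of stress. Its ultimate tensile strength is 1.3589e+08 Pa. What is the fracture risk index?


FRI = applied / ultimate
FRI = 1.0927e+08 / 1.3589e+08
FRI = 0.8041


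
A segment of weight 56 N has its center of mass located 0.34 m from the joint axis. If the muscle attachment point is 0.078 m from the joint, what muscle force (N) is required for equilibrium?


F_muscle = W * d_load / d_muscle
F_muscle = 56 * 0.34 / 0.078
Numerator = 19.0400
F_muscle = 244.1026


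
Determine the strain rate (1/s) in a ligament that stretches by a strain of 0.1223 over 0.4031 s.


strain_rate = delta_strain / delta_t
strain_rate = 0.1223 / 0.4031
strain_rate = 0.3034


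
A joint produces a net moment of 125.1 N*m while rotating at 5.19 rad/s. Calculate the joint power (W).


P = M * omega
P = 125.1 * 5.19
P = 649.2690


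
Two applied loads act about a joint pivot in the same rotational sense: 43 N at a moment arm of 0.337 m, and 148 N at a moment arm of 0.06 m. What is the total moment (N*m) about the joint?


M = F1 * d1 + F2 * d2
M = 43 * 0.337 + 148 * 0.06
M = 14.4910 + 8.8800
M = 23.3710


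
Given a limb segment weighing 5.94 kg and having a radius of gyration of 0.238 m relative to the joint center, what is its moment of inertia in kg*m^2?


I = m * k^2
I = 5.94 * 0.238^2
k^2 = 0.0566
I = 0.3365


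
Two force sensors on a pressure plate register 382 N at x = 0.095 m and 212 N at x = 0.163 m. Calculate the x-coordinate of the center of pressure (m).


COP_x = (F1*x1 + F2*x2) / (F1 + F2)
COP_x = (382*0.095 + 212*0.163) / (382 + 212)
Numerator = 70.8460
Denominator = 594
COP_x = 0.1193


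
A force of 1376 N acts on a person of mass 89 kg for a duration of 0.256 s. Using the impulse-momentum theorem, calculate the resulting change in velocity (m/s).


J = F * dt = 1376 * 0.256 = 352.2560 N*s
delta_v = J / m
delta_v = 352.2560 / 89
delta_v = 3.9579


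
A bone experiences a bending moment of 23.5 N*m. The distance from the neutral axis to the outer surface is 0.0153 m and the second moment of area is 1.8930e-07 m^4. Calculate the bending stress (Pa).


sigma = M * c / I
sigma = 23.5 * 0.0153 / 1.8930e-07
M * c = 0.3595
sigma = 1.8994e+06


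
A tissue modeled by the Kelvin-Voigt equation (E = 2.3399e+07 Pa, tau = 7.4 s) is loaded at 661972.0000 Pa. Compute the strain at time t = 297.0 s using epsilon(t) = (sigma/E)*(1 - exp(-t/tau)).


epsilon(t) = (sigma/E) * (1 - exp(-t/tau))
sigma/E = 661972.0000 / 2.3399e+07 = 0.0283
exp(-t/tau) = exp(-297.0 / 7.4) = 3.7114e-18
epsilon = 0.0283 * (1 - 3.7114e-18)
epsilon = 0.0283


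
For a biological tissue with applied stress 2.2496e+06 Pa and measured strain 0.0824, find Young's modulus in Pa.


E = stress / strain
E = 2.2496e+06 / 0.0824
E = 2.7301e+07


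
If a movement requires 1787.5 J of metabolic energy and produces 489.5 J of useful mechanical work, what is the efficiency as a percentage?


eta = (W_mech / E_meta) * 100
eta = (489.5 / 1787.5) * 100
ratio = 0.2738
eta = 27.3846


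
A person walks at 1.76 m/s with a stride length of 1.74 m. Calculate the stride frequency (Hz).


f = v / stride_length
f = 1.76 / 1.74
f = 1.0115


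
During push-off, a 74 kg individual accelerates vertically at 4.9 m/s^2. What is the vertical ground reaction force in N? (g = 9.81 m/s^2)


GRF = m * (g + a)
GRF = 74 * (9.81 + 4.9)
GRF = 74 * 14.7100
GRF = 1088.5400


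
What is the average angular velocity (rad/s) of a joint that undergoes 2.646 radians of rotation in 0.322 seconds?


omega = delta_theta / delta_t
omega = 2.646 / 0.322
omega = 8.2174


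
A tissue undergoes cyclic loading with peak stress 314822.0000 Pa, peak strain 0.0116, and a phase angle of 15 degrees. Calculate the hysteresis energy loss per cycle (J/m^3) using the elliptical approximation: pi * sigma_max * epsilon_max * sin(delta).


E_loss = pi * sigma_max * epsilon_max * sin(delta)
delta = 15 deg = 0.2618 rad
sin(delta) = 0.2588
E_loss = pi * 314822.0000 * 0.0116 * 0.2588
E_loss = 2969.4032


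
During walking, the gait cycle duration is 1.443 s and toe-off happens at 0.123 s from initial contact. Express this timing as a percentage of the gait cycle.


pct = (event_time / cycle_time) * 100
pct = (0.123 / 1.443) * 100
ratio = 0.0852
pct = 8.5239


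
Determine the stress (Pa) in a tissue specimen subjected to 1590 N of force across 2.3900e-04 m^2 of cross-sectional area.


stress = F / A
stress = 1590 / 2.3900e-04
stress = 6.6527e+06


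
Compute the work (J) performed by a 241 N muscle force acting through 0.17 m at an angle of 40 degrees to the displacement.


W = F * d * cos(theta)
theta = 40 deg = 0.6981 rad
cos(theta) = 0.7660
W = 241 * 0.17 * 0.7660
W = 31.3848


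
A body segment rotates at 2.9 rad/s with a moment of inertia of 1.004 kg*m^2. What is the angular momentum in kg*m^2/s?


L = I * omega
L = 1.004 * 2.9
L = 2.9116


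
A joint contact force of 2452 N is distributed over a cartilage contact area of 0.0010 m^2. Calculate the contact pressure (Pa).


P = F / A
P = 2452 / 0.0010
P = 2.4520e+06


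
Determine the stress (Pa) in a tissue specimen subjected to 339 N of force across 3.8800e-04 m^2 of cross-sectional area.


stress = F / A
stress = 339 / 3.8800e-04
stress = 873711.3402


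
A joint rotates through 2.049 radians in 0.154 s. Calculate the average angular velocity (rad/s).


omega = delta_theta / delta_t
omega = 2.049 / 0.154
omega = 13.3052


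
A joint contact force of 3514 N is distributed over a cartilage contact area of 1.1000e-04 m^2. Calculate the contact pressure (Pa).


P = F / A
P = 3514 / 1.1000e-04
P = 3.1945e+07


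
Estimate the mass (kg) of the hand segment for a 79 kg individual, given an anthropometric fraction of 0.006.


m_segment = body_mass * fraction
m_segment = 79 * 0.006
m_segment = 0.4740


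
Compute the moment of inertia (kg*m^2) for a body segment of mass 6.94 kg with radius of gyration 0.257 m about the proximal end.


I = m * k^2
I = 6.94 * 0.257^2
k^2 = 0.0660
I = 0.4584


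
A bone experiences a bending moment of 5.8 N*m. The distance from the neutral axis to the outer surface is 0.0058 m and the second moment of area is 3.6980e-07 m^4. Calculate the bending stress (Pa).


sigma = M * c / I
sigma = 5.8 * 0.0058 / 3.6980e-07
M * c = 0.0336
sigma = 90968.0909


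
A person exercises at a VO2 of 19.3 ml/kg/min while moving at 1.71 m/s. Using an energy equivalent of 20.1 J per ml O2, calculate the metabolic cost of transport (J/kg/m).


Power per kg = VO2 * 20.1 / 60
Power per kg = 19.3 * 20.1 / 60 = 6.4655 W/kg
Cost = power_per_kg / speed
Cost = 6.4655 / 1.71
Cost = 3.7810


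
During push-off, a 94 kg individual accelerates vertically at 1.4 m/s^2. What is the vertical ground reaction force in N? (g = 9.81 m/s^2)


GRF = m * (g + a)
GRF = 94 * (9.81 + 1.4)
GRF = 94 * 11.2100
GRF = 1053.7400


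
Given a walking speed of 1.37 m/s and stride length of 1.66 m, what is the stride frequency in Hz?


f = v / stride_length
f = 1.37 / 1.66
f = 0.8253


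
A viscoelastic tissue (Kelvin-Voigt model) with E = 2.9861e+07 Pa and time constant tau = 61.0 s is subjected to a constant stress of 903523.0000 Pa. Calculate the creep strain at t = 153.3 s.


epsilon(t) = (sigma/E) * (1 - exp(-t/tau))
sigma/E = 903523.0000 / 2.9861e+07 = 0.0303
exp(-t/tau) = exp(-153.3 / 61.0) = 0.0810
epsilon = 0.0303 * (1 - 0.0810)
epsilon = 0.0278


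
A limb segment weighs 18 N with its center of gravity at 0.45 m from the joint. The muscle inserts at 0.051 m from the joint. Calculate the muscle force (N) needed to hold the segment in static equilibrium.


F_muscle = W * d_load / d_muscle
F_muscle = 18 * 0.45 / 0.051
Numerator = 8.1000
F_muscle = 158.8235


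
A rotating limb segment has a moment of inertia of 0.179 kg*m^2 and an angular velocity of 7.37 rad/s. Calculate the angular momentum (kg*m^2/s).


L = I * omega
L = 0.179 * 7.37
L = 1.3192


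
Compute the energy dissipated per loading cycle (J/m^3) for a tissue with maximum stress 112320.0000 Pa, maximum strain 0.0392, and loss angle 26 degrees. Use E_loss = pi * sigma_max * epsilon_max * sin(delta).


E_loss = pi * sigma_max * epsilon_max * sin(delta)
delta = 26 deg = 0.4538 rad
sin(delta) = 0.4384
E_loss = pi * 112320.0000 * 0.0392 * 0.4384
E_loss = 6063.6622


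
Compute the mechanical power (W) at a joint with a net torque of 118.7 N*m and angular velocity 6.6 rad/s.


P = M * omega
P = 118.7 * 6.6
P = 783.4200


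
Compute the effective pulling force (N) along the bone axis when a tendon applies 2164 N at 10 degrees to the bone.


F_eff = F_tendon * cos(theta)
theta = 10 deg = 0.1745 rad
cos(theta) = 0.9848
F_eff = 2164 * 0.9848
F_eff = 2131.1240


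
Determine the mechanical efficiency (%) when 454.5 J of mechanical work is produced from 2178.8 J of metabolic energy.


eta = (W_mech / E_meta) * 100
eta = (454.5 / 2178.8) * 100
ratio = 0.2086
eta = 20.8601


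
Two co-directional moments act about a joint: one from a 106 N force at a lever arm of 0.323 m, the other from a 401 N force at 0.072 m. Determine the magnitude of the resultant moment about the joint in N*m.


M = F1 * d1 + F2 * d2
M = 106 * 0.323 + 401 * 0.072
M = 34.2380 + 28.8720
M = 63.1100


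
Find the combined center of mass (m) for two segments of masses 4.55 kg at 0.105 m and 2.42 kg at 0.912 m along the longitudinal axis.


COM = (m1*x1 + m2*x2) / (m1 + m2)
COM = (4.55*0.105 + 2.42*0.912) / (4.55 + 2.42)
Numerator = 2.6848
Denominator = 6.9700
COM = 0.3852


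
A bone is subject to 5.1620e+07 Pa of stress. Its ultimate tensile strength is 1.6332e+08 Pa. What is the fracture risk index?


FRI = applied / ultimate
FRI = 5.1620e+07 / 1.6332e+08
FRI = 0.3161


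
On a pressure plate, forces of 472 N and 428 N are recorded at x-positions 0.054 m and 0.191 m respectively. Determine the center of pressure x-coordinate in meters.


COP_x = (F1*x1 + F2*x2) / (F1 + F2)
COP_x = (472*0.054 + 428*0.191) / (472 + 428)
Numerator = 107.2360
Denominator = 900
COP_x = 0.1192


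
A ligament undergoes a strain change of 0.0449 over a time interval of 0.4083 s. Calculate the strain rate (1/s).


strain_rate = delta_strain / delta_t
strain_rate = 0.0449 / 0.4083
strain_rate = 0.1100


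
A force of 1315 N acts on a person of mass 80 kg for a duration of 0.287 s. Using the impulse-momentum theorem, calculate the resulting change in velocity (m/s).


J = F * dt = 1315 * 0.287 = 377.4050 N*s
delta_v = J / m
delta_v = 377.4050 / 80
delta_v = 4.7176


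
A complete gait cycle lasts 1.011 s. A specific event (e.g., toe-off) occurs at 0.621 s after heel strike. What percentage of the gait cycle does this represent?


pct = (event_time / cycle_time) * 100
pct = (0.621 / 1.011) * 100
ratio = 0.6142
pct = 61.4243


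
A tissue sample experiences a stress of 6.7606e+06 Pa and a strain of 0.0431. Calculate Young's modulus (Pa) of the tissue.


E = stress / strain
E = 6.7606e+06 / 0.0431
E = 1.5686e+08


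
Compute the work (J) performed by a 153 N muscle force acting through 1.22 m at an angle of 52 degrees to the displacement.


W = F * d * cos(theta)
theta = 52 deg = 0.9076 rad
cos(theta) = 0.6157
W = 153 * 1.22 * 0.6157
W = 114.9194


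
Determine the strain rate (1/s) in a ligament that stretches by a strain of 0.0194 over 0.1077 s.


strain_rate = delta_strain / delta_t
strain_rate = 0.0194 / 0.1077
strain_rate = 0.1801


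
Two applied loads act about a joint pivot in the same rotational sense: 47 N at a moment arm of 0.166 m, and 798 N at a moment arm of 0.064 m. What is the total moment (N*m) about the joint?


M = F1 * d1 + F2 * d2
M = 47 * 0.166 + 798 * 0.064
M = 7.8020 + 51.0720
M = 58.8740


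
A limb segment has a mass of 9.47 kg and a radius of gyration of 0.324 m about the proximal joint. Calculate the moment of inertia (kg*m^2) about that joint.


I = m * k^2
I = 9.47 * 0.324^2
k^2 = 0.1050
I = 0.9941


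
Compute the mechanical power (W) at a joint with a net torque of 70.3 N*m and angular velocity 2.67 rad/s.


P = M * omega
P = 70.3 * 2.67
P = 187.7010


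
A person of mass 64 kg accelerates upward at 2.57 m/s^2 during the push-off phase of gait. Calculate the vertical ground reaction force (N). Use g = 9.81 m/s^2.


GRF = m * (g + a)
GRF = 64 * (9.81 + 2.57)
GRF = 64 * 12.3800
GRF = 792.3200


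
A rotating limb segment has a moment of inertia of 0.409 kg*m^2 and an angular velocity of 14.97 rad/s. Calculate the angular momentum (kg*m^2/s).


L = I * omega
L = 0.409 * 14.97
L = 6.1227


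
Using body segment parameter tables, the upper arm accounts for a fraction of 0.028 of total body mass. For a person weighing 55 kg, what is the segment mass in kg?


m_segment = body_mass * fraction
m_segment = 55 * 0.028
m_segment = 1.5400


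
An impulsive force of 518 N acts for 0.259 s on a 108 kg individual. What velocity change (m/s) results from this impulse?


J = F * dt = 518 * 0.259 = 134.1620 N*s
delta_v = J / m
delta_v = 134.1620 / 108
delta_v = 1.2422


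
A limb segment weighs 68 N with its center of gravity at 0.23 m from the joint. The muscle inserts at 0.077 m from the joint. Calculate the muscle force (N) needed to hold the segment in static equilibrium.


F_muscle = W * d_load / d_muscle
F_muscle = 68 * 0.23 / 0.077
Numerator = 15.6400
F_muscle = 203.1169


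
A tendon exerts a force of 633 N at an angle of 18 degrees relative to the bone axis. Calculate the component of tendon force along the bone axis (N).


F_eff = F_tendon * cos(theta)
theta = 18 deg = 0.3142 rad
cos(theta) = 0.9511
F_eff = 633 * 0.9511
F_eff = 602.0188


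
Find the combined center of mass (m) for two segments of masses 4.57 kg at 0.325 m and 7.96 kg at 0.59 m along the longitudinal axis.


COM = (m1*x1 + m2*x2) / (m1 + m2)
COM = (4.57*0.325 + 7.96*0.59) / (4.57 + 7.96)
Numerator = 6.1816
Denominator = 12.5300
COM = 0.4933


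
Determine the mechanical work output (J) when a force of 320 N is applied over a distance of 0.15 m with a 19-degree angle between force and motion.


W = F * d * cos(theta)
theta = 19 deg = 0.3316 rad
cos(theta) = 0.9455
W = 320 * 0.15 * 0.9455
W = 45.3849


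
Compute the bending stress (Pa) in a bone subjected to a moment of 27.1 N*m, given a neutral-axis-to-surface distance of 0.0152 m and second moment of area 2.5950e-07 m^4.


sigma = M * c / I
sigma = 27.1 * 0.0152 / 2.5950e-07
M * c = 0.4119
sigma = 1.5874e+06


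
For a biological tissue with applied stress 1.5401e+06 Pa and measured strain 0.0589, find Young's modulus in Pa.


E = stress / strain
E = 1.5401e+06 / 0.0589
E = 2.6148e+07


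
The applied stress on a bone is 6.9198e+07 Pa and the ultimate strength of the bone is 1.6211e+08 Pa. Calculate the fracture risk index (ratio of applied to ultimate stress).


FRI = applied / ultimate
FRI = 6.9198e+07 / 1.6211e+08
FRI = 0.4269


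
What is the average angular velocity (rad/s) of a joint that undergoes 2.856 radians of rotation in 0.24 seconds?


omega = delta_theta / delta_t
omega = 2.856 / 0.24
omega = 11.9000


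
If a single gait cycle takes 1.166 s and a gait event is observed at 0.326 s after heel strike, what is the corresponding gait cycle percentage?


pct = (event_time / cycle_time) * 100
pct = (0.326 / 1.166) * 100
ratio = 0.2796
pct = 27.9588


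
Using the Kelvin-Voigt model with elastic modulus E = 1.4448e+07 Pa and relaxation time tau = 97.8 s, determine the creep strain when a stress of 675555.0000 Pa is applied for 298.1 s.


epsilon(t) = (sigma/E) * (1 - exp(-t/tau))
sigma/E = 675555.0000 / 1.4448e+07 = 0.0468
exp(-t/tau) = exp(-298.1 / 97.8) = 0.0475
epsilon = 0.0468 * (1 - 0.0475)
epsilon = 0.0445


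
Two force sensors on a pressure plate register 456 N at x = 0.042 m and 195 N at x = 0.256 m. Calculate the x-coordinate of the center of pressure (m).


COP_x = (F1*x1 + F2*x2) / (F1 + F2)
COP_x = (456*0.042 + 195*0.256) / (456 + 195)
Numerator = 69.0720
Denominator = 651
COP_x = 0.1061


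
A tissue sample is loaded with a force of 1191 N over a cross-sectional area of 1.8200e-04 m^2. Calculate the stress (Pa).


stress = F / A
stress = 1191 / 1.8200e-04
stress = 6.5440e+06


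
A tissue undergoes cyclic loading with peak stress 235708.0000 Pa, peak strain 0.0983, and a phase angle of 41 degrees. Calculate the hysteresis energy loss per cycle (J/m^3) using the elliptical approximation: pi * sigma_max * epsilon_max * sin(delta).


E_loss = pi * sigma_max * epsilon_max * sin(delta)
delta = 41 deg = 0.7156 rad
sin(delta) = 0.6561
E_loss = pi * 235708.0000 * 0.0983 * 0.6561
E_loss = 47755.1958


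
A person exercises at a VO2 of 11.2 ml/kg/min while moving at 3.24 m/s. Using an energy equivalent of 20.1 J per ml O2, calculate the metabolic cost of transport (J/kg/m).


Power per kg = VO2 * 20.1 / 60
Power per kg = 11.2 * 20.1 / 60 = 3.7520 W/kg
Cost = power_per_kg / speed
Cost = 3.7520 / 3.24
Cost = 1.1580


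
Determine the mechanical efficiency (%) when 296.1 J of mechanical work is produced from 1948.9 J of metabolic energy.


eta = (W_mech / E_meta) * 100
eta = (296.1 / 1948.9) * 100
ratio = 0.1519
eta = 15.1932


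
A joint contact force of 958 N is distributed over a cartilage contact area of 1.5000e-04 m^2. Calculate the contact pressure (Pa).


P = F / A
P = 958 / 1.5000e-04
P = 6.3867e+06


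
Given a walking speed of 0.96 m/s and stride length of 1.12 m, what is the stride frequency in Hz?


f = v / stride_length
f = 0.96 / 1.12
f = 0.8571


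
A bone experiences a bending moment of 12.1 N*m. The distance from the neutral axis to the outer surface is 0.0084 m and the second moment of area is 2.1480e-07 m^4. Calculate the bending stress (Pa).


sigma = M * c / I
sigma = 12.1 * 0.0084 / 2.1480e-07
M * c = 0.1016
sigma = 473184.3575


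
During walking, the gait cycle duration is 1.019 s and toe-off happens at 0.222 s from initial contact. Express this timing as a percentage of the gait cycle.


pct = (event_time / cycle_time) * 100
pct = (0.222 / 1.019) * 100
ratio = 0.2179
pct = 21.7861


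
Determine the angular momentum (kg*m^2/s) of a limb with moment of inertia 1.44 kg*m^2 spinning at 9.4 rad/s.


L = I * omega
L = 1.44 * 9.4
L = 13.5360


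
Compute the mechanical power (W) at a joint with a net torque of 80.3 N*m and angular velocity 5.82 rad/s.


P = M * omega
P = 80.3 * 5.82
P = 467.3460


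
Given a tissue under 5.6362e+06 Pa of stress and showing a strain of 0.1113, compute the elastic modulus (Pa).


E = stress / strain
E = 5.6362e+06 / 0.1113
E = 5.0640e+07


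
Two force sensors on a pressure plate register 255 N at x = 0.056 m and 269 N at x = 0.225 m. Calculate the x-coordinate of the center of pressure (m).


COP_x = (F1*x1 + F2*x2) / (F1 + F2)
COP_x = (255*0.056 + 269*0.225) / (255 + 269)
Numerator = 74.8050
Denominator = 524
COP_x = 0.1428


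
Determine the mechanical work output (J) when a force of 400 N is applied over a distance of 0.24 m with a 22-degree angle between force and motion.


W = F * d * cos(theta)
theta = 22 deg = 0.3840 rad
cos(theta) = 0.9272
W = 400 * 0.24 * 0.9272
W = 89.0097


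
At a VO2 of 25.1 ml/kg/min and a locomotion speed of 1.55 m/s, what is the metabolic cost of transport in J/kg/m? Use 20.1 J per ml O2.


Power per kg = VO2 * 20.1 / 60
Power per kg = 25.1 * 20.1 / 60 = 8.4085 W/kg
Cost = power_per_kg / speed
Cost = 8.4085 / 1.55
Cost = 5.4248


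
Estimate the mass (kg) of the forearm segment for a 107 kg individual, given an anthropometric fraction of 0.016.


m_segment = body_mass * fraction
m_segment = 107 * 0.016
m_segment = 1.7120


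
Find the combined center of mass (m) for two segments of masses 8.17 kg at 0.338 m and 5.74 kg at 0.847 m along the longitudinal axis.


COM = (m1*x1 + m2*x2) / (m1 + m2)
COM = (8.17*0.338 + 5.74*0.847) / (8.17 + 5.74)
Numerator = 7.6232
Denominator = 13.9100
COM = 0.5480


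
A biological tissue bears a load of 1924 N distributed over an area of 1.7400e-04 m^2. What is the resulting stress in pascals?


stress = F / A
stress = 1924 / 1.7400e-04
stress = 1.1057e+07


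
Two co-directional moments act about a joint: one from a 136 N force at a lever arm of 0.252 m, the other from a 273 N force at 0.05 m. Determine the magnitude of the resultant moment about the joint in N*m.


M = F1 * d1 + F2 * d2
M = 136 * 0.252 + 273 * 0.05
M = 34.2720 + 13.6500
M = 47.9220


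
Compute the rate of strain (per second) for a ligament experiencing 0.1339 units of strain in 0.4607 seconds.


strain_rate = delta_strain / delta_t
strain_rate = 0.1339 / 0.4607
strain_rate = 0.2906


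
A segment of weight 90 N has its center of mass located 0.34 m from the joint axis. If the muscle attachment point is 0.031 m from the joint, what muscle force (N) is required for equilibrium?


F_muscle = W * d_load / d_muscle
F_muscle = 90 * 0.34 / 0.031
Numerator = 30.6000
F_muscle = 987.0968


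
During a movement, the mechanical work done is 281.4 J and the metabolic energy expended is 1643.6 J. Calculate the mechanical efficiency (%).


eta = (W_mech / E_meta) * 100
eta = (281.4 / 1643.6) * 100
ratio = 0.1712
eta = 17.1210


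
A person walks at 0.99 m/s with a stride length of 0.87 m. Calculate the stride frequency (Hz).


f = v / stride_length
f = 0.99 / 0.87
f = 1.1379


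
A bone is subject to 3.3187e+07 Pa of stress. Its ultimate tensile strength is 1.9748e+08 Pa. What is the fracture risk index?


FRI = applied / ultimate
FRI = 3.3187e+07 / 1.9748e+08
FRI = 0.1681


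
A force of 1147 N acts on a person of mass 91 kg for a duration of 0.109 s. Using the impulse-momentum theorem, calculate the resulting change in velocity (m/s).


J = F * dt = 1147 * 0.109 = 125.0230 N*s
delta_v = J / m
delta_v = 125.0230 / 91
delta_v = 1.3739


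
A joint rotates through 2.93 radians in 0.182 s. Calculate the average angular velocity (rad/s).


omega = delta_theta / delta_t
omega = 2.93 / 0.182
omega = 16.0989


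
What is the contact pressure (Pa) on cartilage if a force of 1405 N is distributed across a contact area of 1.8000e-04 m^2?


P = F / A
P = 1405 / 1.8000e-04
P = 7.8056e+06


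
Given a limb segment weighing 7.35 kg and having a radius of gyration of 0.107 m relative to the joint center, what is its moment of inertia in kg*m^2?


I = m * k^2
I = 7.35 * 0.107^2
k^2 = 0.0114
I = 0.0842


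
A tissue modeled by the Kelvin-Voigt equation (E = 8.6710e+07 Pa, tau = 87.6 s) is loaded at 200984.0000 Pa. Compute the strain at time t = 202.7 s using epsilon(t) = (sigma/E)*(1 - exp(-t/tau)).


epsilon(t) = (sigma/E) * (1 - exp(-t/tau))
sigma/E = 200984.0000 / 8.6710e+07 = 0.0023
exp(-t/tau) = exp(-202.7 / 87.6) = 0.0989
epsilon = 0.0023 * (1 - 0.0989)
epsilon = 0.0021


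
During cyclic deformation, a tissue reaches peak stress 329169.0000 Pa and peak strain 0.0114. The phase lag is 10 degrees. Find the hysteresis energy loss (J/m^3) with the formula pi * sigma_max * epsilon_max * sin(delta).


E_loss = pi * sigma_max * epsilon_max * sin(delta)
delta = 10 deg = 0.1745 rad
sin(delta) = 0.1736
E_loss = pi * 329169.0000 * 0.0114 * 0.1736
E_loss = 2047.1227


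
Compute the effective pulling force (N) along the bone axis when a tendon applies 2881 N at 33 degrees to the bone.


F_eff = F_tendon * cos(theta)
theta = 33 deg = 0.5760 rad
cos(theta) = 0.8387
F_eff = 2881 * 0.8387
F_eff = 2416.2099


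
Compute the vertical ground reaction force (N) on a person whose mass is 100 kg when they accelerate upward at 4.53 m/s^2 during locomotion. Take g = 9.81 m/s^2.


GRF = m * (g + a)
GRF = 100 * (9.81 + 4.53)
GRF = 100 * 14.3400
GRF = 1434.0000


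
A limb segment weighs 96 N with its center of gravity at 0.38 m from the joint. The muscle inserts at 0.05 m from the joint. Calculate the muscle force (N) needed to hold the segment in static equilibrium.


F_muscle = W * d_load / d_muscle
F_muscle = 96 * 0.38 / 0.05
Numerator = 36.4800
F_muscle = 729.6000


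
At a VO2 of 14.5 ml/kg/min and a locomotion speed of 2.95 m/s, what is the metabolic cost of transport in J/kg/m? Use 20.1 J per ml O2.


Power per kg = VO2 * 20.1 / 60
Power per kg = 14.5 * 20.1 / 60 = 4.8575 W/kg
Cost = power_per_kg / speed
Cost = 4.8575 / 2.95
Cost = 1.6466


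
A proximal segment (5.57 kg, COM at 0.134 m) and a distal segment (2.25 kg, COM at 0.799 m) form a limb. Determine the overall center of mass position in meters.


COM = (m1*x1 + m2*x2) / (m1 + m2)
COM = (5.57*0.134 + 2.25*0.799) / (5.57 + 2.25)
Numerator = 2.5441
Denominator = 7.8200
COM = 0.3253


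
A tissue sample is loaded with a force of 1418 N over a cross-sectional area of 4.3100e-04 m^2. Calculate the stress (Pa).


stress = F / A
stress = 1418 / 4.3100e-04
stress = 3.2900e+06


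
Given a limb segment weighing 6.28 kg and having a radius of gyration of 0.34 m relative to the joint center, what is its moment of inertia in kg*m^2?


I = m * k^2
I = 6.28 * 0.34^2
k^2 = 0.1156
I = 0.7260


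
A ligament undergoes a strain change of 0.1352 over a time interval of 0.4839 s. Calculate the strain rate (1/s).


strain_rate = delta_strain / delta_t
strain_rate = 0.1352 / 0.4839
strain_rate = 0.2794


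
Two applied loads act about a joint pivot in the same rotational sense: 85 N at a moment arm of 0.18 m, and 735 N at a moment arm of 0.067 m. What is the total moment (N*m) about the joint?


M = F1 * d1 + F2 * d2
M = 85 * 0.18 + 735 * 0.067
M = 15.3000 + 49.2450
M = 64.5450


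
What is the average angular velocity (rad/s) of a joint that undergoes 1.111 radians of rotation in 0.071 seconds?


omega = delta_theta / delta_t
omega = 1.111 / 0.071
omega = 15.6479


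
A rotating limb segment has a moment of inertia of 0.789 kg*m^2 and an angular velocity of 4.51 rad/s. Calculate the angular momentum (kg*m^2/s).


L = I * omega
L = 0.789 * 4.51
L = 3.5584


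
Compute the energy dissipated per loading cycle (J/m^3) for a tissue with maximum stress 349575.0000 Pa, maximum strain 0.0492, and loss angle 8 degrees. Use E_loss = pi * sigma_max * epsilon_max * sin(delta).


E_loss = pi * sigma_max * epsilon_max * sin(delta)
delta = 8 deg = 0.1396 rad
sin(delta) = 0.1392
E_loss = pi * 349575.0000 * 0.0492 * 0.1392
E_loss = 7519.8754


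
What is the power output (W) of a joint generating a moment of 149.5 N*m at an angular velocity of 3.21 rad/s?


P = M * omega
P = 149.5 * 3.21
P = 479.8950


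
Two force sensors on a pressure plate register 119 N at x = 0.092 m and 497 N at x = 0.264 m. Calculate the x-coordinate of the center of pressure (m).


COP_x = (F1*x1 + F2*x2) / (F1 + F2)
COP_x = (119*0.092 + 497*0.264) / (119 + 497)
Numerator = 142.1560
Denominator = 616
COP_x = 0.2308


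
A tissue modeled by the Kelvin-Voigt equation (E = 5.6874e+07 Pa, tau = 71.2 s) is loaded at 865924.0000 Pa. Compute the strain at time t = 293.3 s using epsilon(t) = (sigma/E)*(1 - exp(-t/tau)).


epsilon(t) = (sigma/E) * (1 - exp(-t/tau))
sigma/E = 865924.0000 / 5.6874e+07 = 0.0152
exp(-t/tau) = exp(-293.3 / 71.2) = 0.0163
epsilon = 0.0152 * (1 - 0.0163)
epsilon = 0.0150


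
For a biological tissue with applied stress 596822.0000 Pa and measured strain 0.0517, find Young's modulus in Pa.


E = stress / strain
E = 596822.0000 / 0.0517
E = 1.1544e+07


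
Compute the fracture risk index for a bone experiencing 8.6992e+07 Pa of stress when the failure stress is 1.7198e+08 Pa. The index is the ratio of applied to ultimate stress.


FRI = applied / ultimate
FRI = 8.6992e+07 / 1.7198e+08
FRI = 0.5058


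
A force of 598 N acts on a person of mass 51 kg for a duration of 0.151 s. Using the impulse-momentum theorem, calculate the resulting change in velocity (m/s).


J = F * dt = 598 * 0.151 = 90.2980 N*s
delta_v = J / m
delta_v = 90.2980 / 51
delta_v = 1.7705


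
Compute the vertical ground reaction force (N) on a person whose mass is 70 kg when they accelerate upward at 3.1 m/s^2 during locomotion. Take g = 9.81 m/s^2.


GRF = m * (g + a)
GRF = 70 * (9.81 + 3.1)
GRF = 70 * 12.9100
GRF = 903.7000


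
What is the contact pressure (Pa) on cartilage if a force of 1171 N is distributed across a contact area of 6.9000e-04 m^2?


P = F / A
P = 1171 / 6.9000e-04
P = 1.6971e+06


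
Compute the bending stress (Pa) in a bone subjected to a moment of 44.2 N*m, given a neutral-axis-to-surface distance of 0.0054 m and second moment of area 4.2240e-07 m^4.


sigma = M * c / I
sigma = 44.2 * 0.0054 / 4.2240e-07
M * c = 0.2387
sigma = 565056.8182


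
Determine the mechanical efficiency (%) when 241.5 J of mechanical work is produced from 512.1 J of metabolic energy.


eta = (W_mech / E_meta) * 100
eta = (241.5 / 512.1) * 100
ratio = 0.4716
eta = 47.1588


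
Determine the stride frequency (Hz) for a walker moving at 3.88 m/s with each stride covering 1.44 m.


f = v / stride_length
f = 3.88 / 1.44
f = 2.6944


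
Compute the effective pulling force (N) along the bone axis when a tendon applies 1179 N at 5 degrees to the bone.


F_eff = F_tendon * cos(theta)
theta = 5 deg = 0.0873 rad
cos(theta) = 0.9962
F_eff = 1179 * 0.9962
F_eff = 1174.5135


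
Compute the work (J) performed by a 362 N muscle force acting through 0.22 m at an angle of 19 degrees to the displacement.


W = F * d * cos(theta)
theta = 19 deg = 0.3316 rad
cos(theta) = 0.9455
W = 362 * 0.22 * 0.9455
W = 75.3011


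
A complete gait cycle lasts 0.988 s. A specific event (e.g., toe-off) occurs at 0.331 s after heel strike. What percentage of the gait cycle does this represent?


pct = (event_time / cycle_time) * 100
pct = (0.331 / 0.988) * 100
ratio = 0.3350
pct = 33.5020
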